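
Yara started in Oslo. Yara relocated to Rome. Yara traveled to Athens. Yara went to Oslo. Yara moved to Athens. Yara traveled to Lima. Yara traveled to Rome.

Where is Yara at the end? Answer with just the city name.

Tracking Yara's location:
Start: Yara is in Oslo.
After move 1: Oslo -> Rome. Yara is in Rome.
After move 2: Rome -> Athens. Yara is in Athens.
After move 3: Athens -> Oslo. Yara is in Oslo.
After move 4: Oslo -> Athens. Yara is in Athens.
After move 5: Athens -> Lima. Yara is in Lima.
After move 6: Lima -> Rome. Yara is in Rome.

Answer: Rome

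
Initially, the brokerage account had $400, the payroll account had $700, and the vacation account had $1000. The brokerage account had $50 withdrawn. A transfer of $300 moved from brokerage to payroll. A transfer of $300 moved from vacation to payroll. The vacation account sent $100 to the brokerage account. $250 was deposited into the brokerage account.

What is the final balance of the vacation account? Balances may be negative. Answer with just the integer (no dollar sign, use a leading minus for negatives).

Tracking account balances step by step:
Start: brokerage=400, payroll=700, vacation=1000
Event 1 (withdraw 50 from brokerage): brokerage: 400 - 50 = 350. Balances: brokerage=350, payroll=700, vacation=1000
Event 2 (transfer 300 brokerage -> payroll): brokerage: 350 - 300 = 50, payroll: 700 + 300 = 1000. Balances: brokerage=50, payroll=1000, vacation=1000
Event 3 (transfer 300 vacation -> payroll): vacation: 1000 - 300 = 700, payroll: 1000 + 300 = 1300. Balances: brokerage=50, payroll=1300, vacation=700
Event 4 (transfer 100 vacation -> brokerage): vacation: 700 - 100 = 600, brokerage: 50 + 100 = 150. Balances: brokerage=150, payroll=1300, vacation=600
Event 5 (deposit 250 to brokerage): brokerage: 150 + 250 = 400. Balances: brokerage=400, payroll=1300, vacation=600

Final balance of vacation: 600

Answer: 600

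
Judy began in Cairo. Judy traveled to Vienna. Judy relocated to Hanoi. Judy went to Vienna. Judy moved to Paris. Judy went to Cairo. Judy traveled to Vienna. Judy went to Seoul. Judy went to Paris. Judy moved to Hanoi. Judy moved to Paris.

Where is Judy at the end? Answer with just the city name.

Answer: Paris

Derivation:
Tracking Judy's location:
Start: Judy is in Cairo.
After move 1: Cairo -> Vienna. Judy is in Vienna.
After move 2: Vienna -> Hanoi. Judy is in Hanoi.
After move 3: Hanoi -> Vienna. Judy is in Vienna.
After move 4: Vienna -> Paris. Judy is in Paris.
After move 5: Paris -> Cairo. Judy is in Cairo.
After move 6: Cairo -> Vienna. Judy is in Vienna.
After move 7: Vienna -> Seoul. Judy is in Seoul.
After move 8: Seoul -> Paris. Judy is in Paris.
After move 9: Paris -> Hanoi. Judy is in Hanoi.
After move 10: Hanoi -> Paris. Judy is in Paris.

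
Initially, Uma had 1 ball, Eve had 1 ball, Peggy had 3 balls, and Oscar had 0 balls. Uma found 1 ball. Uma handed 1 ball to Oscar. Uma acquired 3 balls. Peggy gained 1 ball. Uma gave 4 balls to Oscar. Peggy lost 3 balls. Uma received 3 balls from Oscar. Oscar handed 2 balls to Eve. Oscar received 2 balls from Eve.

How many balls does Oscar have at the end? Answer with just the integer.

Tracking counts step by step:
Start: Uma=1, Eve=1, Peggy=3, Oscar=0
Event 1 (Uma +1): Uma: 1 -> 2. State: Uma=2, Eve=1, Peggy=3, Oscar=0
Event 2 (Uma -> Oscar, 1): Uma: 2 -> 1, Oscar: 0 -> 1. State: Uma=1, Eve=1, Peggy=3, Oscar=1
Event 3 (Uma +3): Uma: 1 -> 4. State: Uma=4, Eve=1, Peggy=3, Oscar=1
Event 4 (Peggy +1): Peggy: 3 -> 4. State: Uma=4, Eve=1, Peggy=4, Oscar=1
Event 5 (Uma -> Oscar, 4): Uma: 4 -> 0, Oscar: 1 -> 5. State: Uma=0, Eve=1, Peggy=4, Oscar=5
Event 6 (Peggy -3): Peggy: 4 -> 1. State: Uma=0, Eve=1, Peggy=1, Oscar=5
Event 7 (Oscar -> Uma, 3): Oscar: 5 -> 2, Uma: 0 -> 3. State: Uma=3, Eve=1, Peggy=1, Oscar=2
Event 8 (Oscar -> Eve, 2): Oscar: 2 -> 0, Eve: 1 -> 3. State: Uma=3, Eve=3, Peggy=1, Oscar=0
Event 9 (Eve -> Oscar, 2): Eve: 3 -> 1, Oscar: 0 -> 2. State: Uma=3, Eve=1, Peggy=1, Oscar=2

Oscar's final count: 2

Answer: 2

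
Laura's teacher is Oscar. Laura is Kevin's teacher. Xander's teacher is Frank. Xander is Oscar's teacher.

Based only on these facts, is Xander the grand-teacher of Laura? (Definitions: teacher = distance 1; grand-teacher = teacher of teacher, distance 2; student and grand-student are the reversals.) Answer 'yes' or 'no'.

Answer: yes

Derivation:
Reconstructing the teacher chain from the given facts:
  Frank -> Xander -> Oscar -> Laura -> Kevin
(each arrow means 'teacher of the next')
Positions in the chain (0 = top):
  position of Frank: 0
  position of Xander: 1
  position of Oscar: 2
  position of Laura: 3
  position of Kevin: 4

Xander is at position 1, Laura is at position 3; signed distance (j - i) = 2.
'grand-teacher' requires j - i = 2. Actual distance is 2, so the relation HOLDS.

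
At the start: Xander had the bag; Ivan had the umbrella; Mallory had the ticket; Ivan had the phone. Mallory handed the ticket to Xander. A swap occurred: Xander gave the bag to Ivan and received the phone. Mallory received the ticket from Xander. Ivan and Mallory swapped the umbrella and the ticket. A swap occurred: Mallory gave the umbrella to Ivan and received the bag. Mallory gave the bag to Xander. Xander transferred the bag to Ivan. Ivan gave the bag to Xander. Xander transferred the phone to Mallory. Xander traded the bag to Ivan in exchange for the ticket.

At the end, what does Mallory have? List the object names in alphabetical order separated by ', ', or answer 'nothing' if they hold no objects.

Answer: phone

Derivation:
Tracking all object holders:
Start: bag:Xander, umbrella:Ivan, ticket:Mallory, phone:Ivan
Event 1 (give ticket: Mallory -> Xander). State: bag:Xander, umbrella:Ivan, ticket:Xander, phone:Ivan
Event 2 (swap bag<->phone: now bag:Ivan, phone:Xander). State: bag:Ivan, umbrella:Ivan, ticket:Xander, phone:Xander
Event 3 (give ticket: Xander -> Mallory). State: bag:Ivan, umbrella:Ivan, ticket:Mallory, phone:Xander
Event 4 (swap umbrella<->ticket: now umbrella:Mallory, ticket:Ivan). State: bag:Ivan, umbrella:Mallory, ticket:Ivan, phone:Xander
Event 5 (swap umbrella<->bag: now umbrella:Ivan, bag:Mallory). State: bag:Mallory, umbrella:Ivan, ticket:Ivan, phone:Xander
Event 6 (give bag: Mallory -> Xander). State: bag:Xander, umbrella:Ivan, ticket:Ivan, phone:Xander
Event 7 (give bag: Xander -> Ivan). State: bag:Ivan, umbrella:Ivan, ticket:Ivan, phone:Xander
Event 8 (give bag: Ivan -> Xander). State: bag:Xander, umbrella:Ivan, ticket:Ivan, phone:Xander
Event 9 (give phone: Xander -> Mallory). State: bag:Xander, umbrella:Ivan, ticket:Ivan, phone:Mallory
Event 10 (swap bag<->ticket: now bag:Ivan, ticket:Xander). State: bag:Ivan, umbrella:Ivan, ticket:Xander, phone:Mallory

Final state: bag:Ivan, umbrella:Ivan, ticket:Xander, phone:Mallory
Mallory holds: phone.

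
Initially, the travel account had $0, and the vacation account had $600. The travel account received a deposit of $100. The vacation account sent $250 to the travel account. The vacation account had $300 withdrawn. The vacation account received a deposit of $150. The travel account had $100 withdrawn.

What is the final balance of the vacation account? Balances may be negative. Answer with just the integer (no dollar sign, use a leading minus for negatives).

Answer: 200

Derivation:
Tracking account balances step by step:
Start: travel=0, vacation=600
Event 1 (deposit 100 to travel): travel: 0 + 100 = 100. Balances: travel=100, vacation=600
Event 2 (transfer 250 vacation -> travel): vacation: 600 - 250 = 350, travel: 100 + 250 = 350. Balances: travel=350, vacation=350
Event 3 (withdraw 300 from vacation): vacation: 350 - 300 = 50. Balances: travel=350, vacation=50
Event 4 (deposit 150 to vacation): vacation: 50 + 150 = 200. Balances: travel=350, vacation=200
Event 5 (withdraw 100 from travel): travel: 350 - 100 = 250. Balances: travel=250, vacation=200

Final balance of vacation: 200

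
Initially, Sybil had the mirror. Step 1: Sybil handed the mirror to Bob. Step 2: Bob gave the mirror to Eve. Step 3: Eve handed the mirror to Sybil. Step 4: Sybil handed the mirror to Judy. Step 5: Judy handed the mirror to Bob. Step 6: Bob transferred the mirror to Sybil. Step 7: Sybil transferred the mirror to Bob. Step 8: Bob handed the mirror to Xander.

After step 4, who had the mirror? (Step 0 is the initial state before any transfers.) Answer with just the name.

Answer: Judy

Derivation:
Tracking the mirror holder through step 4:
After step 0 (start): Sybil
After step 1: Bob
After step 2: Eve
After step 3: Sybil
After step 4: Judy

At step 4, the holder is Judy.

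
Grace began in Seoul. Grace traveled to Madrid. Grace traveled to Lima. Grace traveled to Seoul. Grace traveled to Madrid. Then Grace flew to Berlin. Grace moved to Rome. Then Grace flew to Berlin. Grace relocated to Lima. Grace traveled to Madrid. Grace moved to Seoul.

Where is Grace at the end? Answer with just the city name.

Answer: Seoul

Derivation:
Tracking Grace's location:
Start: Grace is in Seoul.
After move 1: Seoul -> Madrid. Grace is in Madrid.
After move 2: Madrid -> Lima. Grace is in Lima.
After move 3: Lima -> Seoul. Grace is in Seoul.
After move 4: Seoul -> Madrid. Grace is in Madrid.
After move 5: Madrid -> Berlin. Grace is in Berlin.
After move 6: Berlin -> Rome. Grace is in Rome.
After move 7: Rome -> Berlin. Grace is in Berlin.
After move 8: Berlin -> Lima. Grace is in Lima.
After move 9: Lima -> Madrid. Grace is in Madrid.
After move 10: Madrid -> Seoul. Grace is in Seoul.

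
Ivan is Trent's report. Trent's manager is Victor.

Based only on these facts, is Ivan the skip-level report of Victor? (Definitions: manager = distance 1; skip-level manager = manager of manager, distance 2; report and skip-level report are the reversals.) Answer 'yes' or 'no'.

Reconstructing the manager chain from the given facts:
  Victor -> Trent -> Ivan
(each arrow means 'manager of the next')
Positions in the chain (0 = top):
  position of Victor: 0
  position of Trent: 1
  position of Ivan: 2

Ivan is at position 2, Victor is at position 0; signed distance (j - i) = -2.
'skip-level report' requires j - i = -2. Actual distance is -2, so the relation HOLDS.

Answer: yes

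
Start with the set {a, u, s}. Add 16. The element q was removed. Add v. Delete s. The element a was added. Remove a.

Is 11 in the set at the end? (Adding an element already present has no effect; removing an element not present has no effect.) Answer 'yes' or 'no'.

Answer: no

Derivation:
Tracking the set through each operation:
Start: {a, s, u}
Event 1 (add 16): added. Set: {16, a, s, u}
Event 2 (remove q): not present, no change. Set: {16, a, s, u}
Event 3 (add v): added. Set: {16, a, s, u, v}
Event 4 (remove s): removed. Set: {16, a, u, v}
Event 5 (add a): already present, no change. Set: {16, a, u, v}
Event 6 (remove a): removed. Set: {16, u, v}

Final set: {16, u, v} (size 3)
11 is NOT in the final set.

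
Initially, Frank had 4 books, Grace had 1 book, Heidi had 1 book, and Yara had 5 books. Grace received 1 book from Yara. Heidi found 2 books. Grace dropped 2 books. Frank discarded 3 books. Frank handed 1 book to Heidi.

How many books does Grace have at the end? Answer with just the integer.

Tracking counts step by step:
Start: Frank=4, Grace=1, Heidi=1, Yara=5
Event 1 (Yara -> Grace, 1): Yara: 5 -> 4, Grace: 1 -> 2. State: Frank=4, Grace=2, Heidi=1, Yara=4
Event 2 (Heidi +2): Heidi: 1 -> 3. State: Frank=4, Grace=2, Heidi=3, Yara=4
Event 3 (Grace -2): Grace: 2 -> 0. State: Frank=4, Grace=0, Heidi=3, Yara=4
Event 4 (Frank -3): Frank: 4 -> 1. State: Frank=1, Grace=0, Heidi=3, Yara=4
Event 5 (Frank -> Heidi, 1): Frank: 1 -> 0, Heidi: 3 -> 4. State: Frank=0, Grace=0, Heidi=4, Yara=4

Grace's final count: 0

Answer: 0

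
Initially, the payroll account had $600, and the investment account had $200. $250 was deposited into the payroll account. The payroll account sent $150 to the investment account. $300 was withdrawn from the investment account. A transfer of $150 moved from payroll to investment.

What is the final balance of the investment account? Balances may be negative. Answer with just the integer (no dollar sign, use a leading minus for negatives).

Tracking account balances step by step:
Start: payroll=600, investment=200
Event 1 (deposit 250 to payroll): payroll: 600 + 250 = 850. Balances: payroll=850, investment=200
Event 2 (transfer 150 payroll -> investment): payroll: 850 - 150 = 700, investment: 200 + 150 = 350. Balances: payroll=700, investment=350
Event 3 (withdraw 300 from investment): investment: 350 - 300 = 50. Balances: payroll=700, investment=50
Event 4 (transfer 150 payroll -> investment): payroll: 700 - 150 = 550, investment: 50 + 150 = 200. Balances: payroll=550, investment=200

Final balance of investment: 200

Answer: 200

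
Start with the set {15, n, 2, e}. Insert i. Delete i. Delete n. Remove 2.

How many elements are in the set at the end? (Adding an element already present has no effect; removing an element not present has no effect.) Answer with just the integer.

Tracking the set through each operation:
Start: {15, 2, e, n}
Event 1 (add i): added. Set: {15, 2, e, i, n}
Event 2 (remove i): removed. Set: {15, 2, e, n}
Event 3 (remove n): removed. Set: {15, 2, e}
Event 4 (remove 2): removed. Set: {15, e}

Final set: {15, e} (size 2)

Answer: 2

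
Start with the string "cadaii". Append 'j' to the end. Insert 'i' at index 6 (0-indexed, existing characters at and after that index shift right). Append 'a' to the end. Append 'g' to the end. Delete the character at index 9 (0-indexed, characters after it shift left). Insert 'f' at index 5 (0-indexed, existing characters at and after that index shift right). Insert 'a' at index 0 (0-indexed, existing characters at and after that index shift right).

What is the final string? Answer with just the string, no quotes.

Applying each edit step by step:
Start: "cadaii"
Op 1 (append 'j'): "cadaii" -> "cadaiij"
Op 2 (insert 'i' at idx 6): "cadaiij" -> "cadaiiij"
Op 3 (append 'a'): "cadaiiij" -> "cadaiiija"
Op 4 (append 'g'): "cadaiiija" -> "cadaiiijag"
Op 5 (delete idx 9 = 'g'): "cadaiiijag" -> "cadaiiija"
Op 6 (insert 'f' at idx 5): "cadaiiija" -> "cadaifiija"
Op 7 (insert 'a' at idx 0): "cadaifiija" -> "acadaifiija"

Answer: acadaifiija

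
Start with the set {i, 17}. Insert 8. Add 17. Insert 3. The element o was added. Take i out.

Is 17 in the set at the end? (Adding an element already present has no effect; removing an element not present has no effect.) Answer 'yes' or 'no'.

Answer: yes

Derivation:
Tracking the set through each operation:
Start: {17, i}
Event 1 (add 8): added. Set: {17, 8, i}
Event 2 (add 17): already present, no change. Set: {17, 8, i}
Event 3 (add 3): added. Set: {17, 3, 8, i}
Event 4 (add o): added. Set: {17, 3, 8, i, o}
Event 5 (remove i): removed. Set: {17, 3, 8, o}

Final set: {17, 3, 8, o} (size 4)
17 is in the final set.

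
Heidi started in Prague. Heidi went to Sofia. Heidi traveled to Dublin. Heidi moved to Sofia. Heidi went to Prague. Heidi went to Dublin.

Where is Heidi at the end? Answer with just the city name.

Tracking Heidi's location:
Start: Heidi is in Prague.
After move 1: Prague -> Sofia. Heidi is in Sofia.
After move 2: Sofia -> Dublin. Heidi is in Dublin.
After move 3: Dublin -> Sofia. Heidi is in Sofia.
After move 4: Sofia -> Prague. Heidi is in Prague.
After move 5: Prague -> Dublin. Heidi is in Dublin.

Answer: Dublin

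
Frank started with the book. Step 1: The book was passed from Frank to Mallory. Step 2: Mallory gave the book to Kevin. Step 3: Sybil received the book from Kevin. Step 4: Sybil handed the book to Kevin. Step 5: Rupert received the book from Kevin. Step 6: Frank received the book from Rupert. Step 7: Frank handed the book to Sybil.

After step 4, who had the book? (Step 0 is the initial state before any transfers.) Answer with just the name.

Answer: Kevin

Derivation:
Tracking the book holder through step 4:
After step 0 (start): Frank
After step 1: Mallory
After step 2: Kevin
After step 3: Sybil
After step 4: Kevin

At step 4, the holder is Kevin.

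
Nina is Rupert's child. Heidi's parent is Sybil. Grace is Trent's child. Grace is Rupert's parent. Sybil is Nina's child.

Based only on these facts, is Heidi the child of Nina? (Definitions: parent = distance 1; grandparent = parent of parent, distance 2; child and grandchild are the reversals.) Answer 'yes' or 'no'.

Reconstructing the parent chain from the given facts:
  Trent -> Grace -> Rupert -> Nina -> Sybil -> Heidi
(each arrow means 'parent of the next')
Positions in the chain (0 = top):
  position of Trent: 0
  position of Grace: 1
  position of Rupert: 2
  position of Nina: 3
  position of Sybil: 4
  position of Heidi: 5

Heidi is at position 5, Nina is at position 3; signed distance (j - i) = -2.
'child' requires j - i = -1. Actual distance is -2, so the relation does NOT hold.

Answer: no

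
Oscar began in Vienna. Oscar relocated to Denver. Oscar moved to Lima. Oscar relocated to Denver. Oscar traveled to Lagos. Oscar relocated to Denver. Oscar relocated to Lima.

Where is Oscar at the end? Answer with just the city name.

Answer: Lima

Derivation:
Tracking Oscar's location:
Start: Oscar is in Vienna.
After move 1: Vienna -> Denver. Oscar is in Denver.
After move 2: Denver -> Lima. Oscar is in Lima.
After move 3: Lima -> Denver. Oscar is in Denver.
After move 4: Denver -> Lagos. Oscar is in Lagos.
After move 5: Lagos -> Denver. Oscar is in Denver.
After move 6: Denver -> Lima. Oscar is in Lima.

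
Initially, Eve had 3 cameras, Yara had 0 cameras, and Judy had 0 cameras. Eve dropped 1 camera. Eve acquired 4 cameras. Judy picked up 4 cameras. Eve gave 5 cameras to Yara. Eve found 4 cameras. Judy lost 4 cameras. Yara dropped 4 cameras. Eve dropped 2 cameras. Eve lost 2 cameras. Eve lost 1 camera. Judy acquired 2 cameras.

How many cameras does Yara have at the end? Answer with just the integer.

Answer: 1

Derivation:
Tracking counts step by step:
Start: Eve=3, Yara=0, Judy=0
Event 1 (Eve -1): Eve: 3 -> 2. State: Eve=2, Yara=0, Judy=0
Event 2 (Eve +4): Eve: 2 -> 6. State: Eve=6, Yara=0, Judy=0
Event 3 (Judy +4): Judy: 0 -> 4. State: Eve=6, Yara=0, Judy=4
Event 4 (Eve -> Yara, 5): Eve: 6 -> 1, Yara: 0 -> 5. State: Eve=1, Yara=5, Judy=4
Event 5 (Eve +4): Eve: 1 -> 5. State: Eve=5, Yara=5, Judy=4
Event 6 (Judy -4): Judy: 4 -> 0. State: Eve=5, Yara=5, Judy=0
Event 7 (Yara -4): Yara: 5 -> 1. State: Eve=5, Yara=1, Judy=0
Event 8 (Eve -2): Eve: 5 -> 3. State: Eve=3, Yara=1, Judy=0
Event 9 (Eve -2): Eve: 3 -> 1. State: Eve=1, Yara=1, Judy=0
Event 10 (Eve -1): Eve: 1 -> 0. State: Eve=0, Yara=1, Judy=0
Event 11 (Judy +2): Judy: 0 -> 2. State: Eve=0, Yara=1, Judy=2

Yara's final count: 1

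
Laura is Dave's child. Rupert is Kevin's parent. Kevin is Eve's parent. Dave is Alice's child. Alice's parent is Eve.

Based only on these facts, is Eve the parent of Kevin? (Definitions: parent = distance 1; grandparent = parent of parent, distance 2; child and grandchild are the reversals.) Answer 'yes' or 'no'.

Answer: no

Derivation:
Reconstructing the parent chain from the given facts:
  Rupert -> Kevin -> Eve -> Alice -> Dave -> Laura
(each arrow means 'parent of the next')
Positions in the chain (0 = top):
  position of Rupert: 0
  position of Kevin: 1
  position of Eve: 2
  position of Alice: 3
  position of Dave: 4
  position of Laura: 5

Eve is at position 2, Kevin is at position 1; signed distance (j - i) = -1.
'parent' requires j - i = 1. Actual distance is -1, so the relation does NOT hold.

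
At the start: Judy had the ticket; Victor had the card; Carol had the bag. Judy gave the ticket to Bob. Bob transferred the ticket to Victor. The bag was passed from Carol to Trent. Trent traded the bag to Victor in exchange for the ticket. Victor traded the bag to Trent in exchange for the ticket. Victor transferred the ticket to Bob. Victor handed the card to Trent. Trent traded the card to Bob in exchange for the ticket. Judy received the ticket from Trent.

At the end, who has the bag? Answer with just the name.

Answer: Trent

Derivation:
Tracking all object holders:
Start: ticket:Judy, card:Victor, bag:Carol
Event 1 (give ticket: Judy -> Bob). State: ticket:Bob, card:Victor, bag:Carol
Event 2 (give ticket: Bob -> Victor). State: ticket:Victor, card:Victor, bag:Carol
Event 3 (give bag: Carol -> Trent). State: ticket:Victor, card:Victor, bag:Trent
Event 4 (swap bag<->ticket: now bag:Victor, ticket:Trent). State: ticket:Trent, card:Victor, bag:Victor
Event 5 (swap bag<->ticket: now bag:Trent, ticket:Victor). State: ticket:Victor, card:Victor, bag:Trent
Event 6 (give ticket: Victor -> Bob). State: ticket:Bob, card:Victor, bag:Trent
Event 7 (give card: Victor -> Trent). State: ticket:Bob, card:Trent, bag:Trent
Event 8 (swap card<->ticket: now card:Bob, ticket:Trent). State: ticket:Trent, card:Bob, bag:Trent
Event 9 (give ticket: Trent -> Judy). State: ticket:Judy, card:Bob, bag:Trent

Final state: ticket:Judy, card:Bob, bag:Trent
The bag is held by Trent.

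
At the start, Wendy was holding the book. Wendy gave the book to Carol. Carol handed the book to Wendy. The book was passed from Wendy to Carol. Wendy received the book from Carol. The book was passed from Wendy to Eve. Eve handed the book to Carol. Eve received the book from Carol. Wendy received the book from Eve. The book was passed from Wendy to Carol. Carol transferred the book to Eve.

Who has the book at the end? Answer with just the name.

Answer: Eve

Derivation:
Tracking the book through each event:
Start: Wendy has the book.
After event 1: Carol has the book.
After event 2: Wendy has the book.
After event 3: Carol has the book.
After event 4: Wendy has the book.
After event 5: Eve has the book.
After event 6: Carol has the book.
After event 7: Eve has the book.
After event 8: Wendy has the book.
After event 9: Carol has the book.
After event 10: Eve has the book.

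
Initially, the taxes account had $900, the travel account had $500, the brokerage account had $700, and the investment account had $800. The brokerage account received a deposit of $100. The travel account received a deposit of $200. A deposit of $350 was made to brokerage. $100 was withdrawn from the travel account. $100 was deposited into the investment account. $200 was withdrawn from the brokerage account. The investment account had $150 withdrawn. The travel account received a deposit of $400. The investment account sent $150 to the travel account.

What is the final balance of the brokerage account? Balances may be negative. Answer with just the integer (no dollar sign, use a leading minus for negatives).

Tracking account balances step by step:
Start: taxes=900, travel=500, brokerage=700, investment=800
Event 1 (deposit 100 to brokerage): brokerage: 700 + 100 = 800. Balances: taxes=900, travel=500, brokerage=800, investment=800
Event 2 (deposit 200 to travel): travel: 500 + 200 = 700. Balances: taxes=900, travel=700, brokerage=800, investment=800
Event 3 (deposit 350 to brokerage): brokerage: 800 + 350 = 1150. Balances: taxes=900, travel=700, brokerage=1150, investment=800
Event 4 (withdraw 100 from travel): travel: 700 - 100 = 600. Balances: taxes=900, travel=600, brokerage=1150, investment=800
Event 5 (deposit 100 to investment): investment: 800 + 100 = 900. Balances: taxes=900, travel=600, brokerage=1150, investment=900
Event 6 (withdraw 200 from brokerage): brokerage: 1150 - 200 = 950. Balances: taxes=900, travel=600, brokerage=950, investment=900
Event 7 (withdraw 150 from investment): investment: 900 - 150 = 750. Balances: taxes=900, travel=600, brokerage=950, investment=750
Event 8 (deposit 400 to travel): travel: 600 + 400 = 1000. Balances: taxes=900, travel=1000, brokerage=950, investment=750
Event 9 (transfer 150 investment -> travel): investment: 750 - 150 = 600, travel: 1000 + 150 = 1150. Balances: taxes=900, travel=1150, brokerage=950, investment=600

Final balance of brokerage: 950

Answer: 950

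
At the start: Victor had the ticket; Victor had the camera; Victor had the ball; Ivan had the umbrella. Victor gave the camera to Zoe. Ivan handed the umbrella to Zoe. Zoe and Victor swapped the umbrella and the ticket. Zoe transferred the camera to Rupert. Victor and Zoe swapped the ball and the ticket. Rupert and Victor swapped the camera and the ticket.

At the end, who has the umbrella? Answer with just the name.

Tracking all object holders:
Start: ticket:Victor, camera:Victor, ball:Victor, umbrella:Ivan
Event 1 (give camera: Victor -> Zoe). State: ticket:Victor, camera:Zoe, ball:Victor, umbrella:Ivan
Event 2 (give umbrella: Ivan -> Zoe). State: ticket:Victor, camera:Zoe, ball:Victor, umbrella:Zoe
Event 3 (swap umbrella<->ticket: now umbrella:Victor, ticket:Zoe). State: ticket:Zoe, camera:Zoe, ball:Victor, umbrella:Victor
Event 4 (give camera: Zoe -> Rupert). State: ticket:Zoe, camera:Rupert, ball:Victor, umbrella:Victor
Event 5 (swap ball<->ticket: now ball:Zoe, ticket:Victor). State: ticket:Victor, camera:Rupert, ball:Zoe, umbrella:Victor
Event 6 (swap camera<->ticket: now camera:Victor, ticket:Rupert). State: ticket:Rupert, camera:Victor, ball:Zoe, umbrella:Victor

Final state: ticket:Rupert, camera:Victor, ball:Zoe, umbrella:Victor
The umbrella is held by Victor.

Answer: Victor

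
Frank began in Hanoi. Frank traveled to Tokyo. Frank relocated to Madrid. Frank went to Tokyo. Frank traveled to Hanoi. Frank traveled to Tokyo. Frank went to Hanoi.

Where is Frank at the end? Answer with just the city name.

Answer: Hanoi

Derivation:
Tracking Frank's location:
Start: Frank is in Hanoi.
After move 1: Hanoi -> Tokyo. Frank is in Tokyo.
After move 2: Tokyo -> Madrid. Frank is in Madrid.
After move 3: Madrid -> Tokyo. Frank is in Tokyo.
After move 4: Tokyo -> Hanoi. Frank is in Hanoi.
After move 5: Hanoi -> Tokyo. Frank is in Tokyo.
After move 6: Tokyo -> Hanoi. Frank is in Hanoi.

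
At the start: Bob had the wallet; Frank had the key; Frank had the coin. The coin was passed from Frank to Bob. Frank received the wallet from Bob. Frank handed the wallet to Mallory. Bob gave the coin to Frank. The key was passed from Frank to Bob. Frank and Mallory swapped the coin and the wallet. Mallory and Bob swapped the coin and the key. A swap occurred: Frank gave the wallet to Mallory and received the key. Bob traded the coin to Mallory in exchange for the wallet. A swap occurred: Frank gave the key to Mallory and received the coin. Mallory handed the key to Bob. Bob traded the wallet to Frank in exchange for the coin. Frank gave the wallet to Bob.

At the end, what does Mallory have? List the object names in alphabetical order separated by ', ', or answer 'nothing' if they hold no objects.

Tracking all object holders:
Start: wallet:Bob, key:Frank, coin:Frank
Event 1 (give coin: Frank -> Bob). State: wallet:Bob, key:Frank, coin:Bob
Event 2 (give wallet: Bob -> Frank). State: wallet:Frank, key:Frank, coin:Bob
Event 3 (give wallet: Frank -> Mallory). State: wallet:Mallory, key:Frank, coin:Bob
Event 4 (give coin: Bob -> Frank). State: wallet:Mallory, key:Frank, coin:Frank
Event 5 (give key: Frank -> Bob). State: wallet:Mallory, key:Bob, coin:Frank
Event 6 (swap coin<->wallet: now coin:Mallory, wallet:Frank). State: wallet:Frank, key:Bob, coin:Mallory
Event 7 (swap coin<->key: now coin:Bob, key:Mallory). State: wallet:Frank, key:Mallory, coin:Bob
Event 8 (swap wallet<->key: now wallet:Mallory, key:Frank). State: wallet:Mallory, key:Frank, coin:Bob
Event 9 (swap coin<->wallet: now coin:Mallory, wallet:Bob). State: wallet:Bob, key:Frank, coin:Mallory
Event 10 (swap key<->coin: now key:Mallory, coin:Frank). State: wallet:Bob, key:Mallory, coin:Frank
Event 11 (give key: Mallory -> Bob). State: wallet:Bob, key:Bob, coin:Frank
Event 12 (swap wallet<->coin: now wallet:Frank, coin:Bob). State: wallet:Frank, key:Bob, coin:Bob
Event 13 (give wallet: Frank -> Bob). State: wallet:Bob, key:Bob, coin:Bob

Final state: wallet:Bob, key:Bob, coin:Bob
Mallory holds: (nothing).

Answer: nothing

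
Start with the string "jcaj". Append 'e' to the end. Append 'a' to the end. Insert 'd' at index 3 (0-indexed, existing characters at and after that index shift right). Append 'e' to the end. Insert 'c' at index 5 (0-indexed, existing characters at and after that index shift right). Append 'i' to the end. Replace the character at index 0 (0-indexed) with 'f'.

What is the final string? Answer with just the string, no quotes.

Applying each edit step by step:
Start: "jcaj"
Op 1 (append 'e'): "jcaj" -> "jcaje"
Op 2 (append 'a'): "jcaje" -> "jcajea"
Op 3 (insert 'd' at idx 3): "jcajea" -> "jcadjea"
Op 4 (append 'e'): "jcadjea" -> "jcadjeae"
Op 5 (insert 'c' at idx 5): "jcadjeae" -> "jcadjceae"
Op 6 (append 'i'): "jcadjceae" -> "jcadjceaei"
Op 7 (replace idx 0: 'j' -> 'f'): "jcadjceaei" -> "fcadjceaei"

Answer: fcadjceaei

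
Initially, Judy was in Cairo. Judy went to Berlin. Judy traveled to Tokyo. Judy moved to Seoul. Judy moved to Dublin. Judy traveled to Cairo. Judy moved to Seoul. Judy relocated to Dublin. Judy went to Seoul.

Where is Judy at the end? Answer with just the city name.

Tracking Judy's location:
Start: Judy is in Cairo.
After move 1: Cairo -> Berlin. Judy is in Berlin.
After move 2: Berlin -> Tokyo. Judy is in Tokyo.
After move 3: Tokyo -> Seoul. Judy is in Seoul.
After move 4: Seoul -> Dublin. Judy is in Dublin.
After move 5: Dublin -> Cairo. Judy is in Cairo.
After move 6: Cairo -> Seoul. Judy is in Seoul.
After move 7: Seoul -> Dublin. Judy is in Dublin.
After move 8: Dublin -> Seoul. Judy is in Seoul.

Answer: Seoul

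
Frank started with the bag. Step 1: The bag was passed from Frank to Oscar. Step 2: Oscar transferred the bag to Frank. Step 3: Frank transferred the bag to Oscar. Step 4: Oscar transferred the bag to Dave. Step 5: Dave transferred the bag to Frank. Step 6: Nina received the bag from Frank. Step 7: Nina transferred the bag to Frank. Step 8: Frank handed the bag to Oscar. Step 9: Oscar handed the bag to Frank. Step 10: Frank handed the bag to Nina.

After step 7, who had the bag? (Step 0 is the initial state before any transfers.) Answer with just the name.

Answer: Frank

Derivation:
Tracking the bag holder through step 7:
After step 0 (start): Frank
After step 1: Oscar
After step 2: Frank
After step 3: Oscar
After step 4: Dave
After step 5: Frank
After step 6: Nina
After step 7: Frank

At step 7, the holder is Frank.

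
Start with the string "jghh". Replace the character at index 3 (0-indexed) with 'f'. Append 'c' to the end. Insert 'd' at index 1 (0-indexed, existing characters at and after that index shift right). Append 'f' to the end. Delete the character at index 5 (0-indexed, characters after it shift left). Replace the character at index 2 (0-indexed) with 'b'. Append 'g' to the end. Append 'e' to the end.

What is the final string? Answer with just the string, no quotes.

Answer: jdbhffge

Derivation:
Applying each edit step by step:
Start: "jghh"
Op 1 (replace idx 3: 'h' -> 'f'): "jghh" -> "jghf"
Op 2 (append 'c'): "jghf" -> "jghfc"
Op 3 (insert 'd' at idx 1): "jghfc" -> "jdghfc"
Op 4 (append 'f'): "jdghfc" -> "jdghfcf"
Op 5 (delete idx 5 = 'c'): "jdghfcf" -> "jdghff"
Op 6 (replace idx 2: 'g' -> 'b'): "jdghff" -> "jdbhff"
Op 7 (append 'g'): "jdbhff" -> "jdbhffg"
Op 8 (append 'e'): "jdbhffg" -> "jdbhffge"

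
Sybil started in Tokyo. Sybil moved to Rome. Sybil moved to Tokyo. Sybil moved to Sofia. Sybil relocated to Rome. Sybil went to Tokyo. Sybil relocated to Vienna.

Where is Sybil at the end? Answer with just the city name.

Answer: Vienna

Derivation:
Tracking Sybil's location:
Start: Sybil is in Tokyo.
After move 1: Tokyo -> Rome. Sybil is in Rome.
After move 2: Rome -> Tokyo. Sybil is in Tokyo.
After move 3: Tokyo -> Sofia. Sybil is in Sofia.
After move 4: Sofia -> Rome. Sybil is in Rome.
After move 5: Rome -> Tokyo. Sybil is in Tokyo.
After move 6: Tokyo -> Vienna. Sybil is in Vienna.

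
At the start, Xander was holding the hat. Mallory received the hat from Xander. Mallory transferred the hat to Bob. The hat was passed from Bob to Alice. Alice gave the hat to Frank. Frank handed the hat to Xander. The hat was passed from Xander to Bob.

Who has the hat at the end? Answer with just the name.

Answer: Bob

Derivation:
Tracking the hat through each event:
Start: Xander has the hat.
After event 1: Mallory has the hat.
After event 2: Bob has the hat.
After event 3: Alice has the hat.
After event 4: Frank has the hat.
After event 5: Xander has the hat.
After event 6: Bob has the hat.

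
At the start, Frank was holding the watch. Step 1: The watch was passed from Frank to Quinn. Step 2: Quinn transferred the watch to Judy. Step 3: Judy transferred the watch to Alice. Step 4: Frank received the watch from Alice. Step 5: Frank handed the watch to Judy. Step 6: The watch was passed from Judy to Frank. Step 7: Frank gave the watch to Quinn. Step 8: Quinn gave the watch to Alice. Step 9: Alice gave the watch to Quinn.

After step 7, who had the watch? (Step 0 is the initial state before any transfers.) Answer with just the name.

Answer: Quinn

Derivation:
Tracking the watch holder through step 7:
After step 0 (start): Frank
After step 1: Quinn
After step 2: Judy
After step 3: Alice
After step 4: Frank
After step 5: Judy
After step 6: Frank
After step 7: Quinn

At step 7, the holder is Quinn.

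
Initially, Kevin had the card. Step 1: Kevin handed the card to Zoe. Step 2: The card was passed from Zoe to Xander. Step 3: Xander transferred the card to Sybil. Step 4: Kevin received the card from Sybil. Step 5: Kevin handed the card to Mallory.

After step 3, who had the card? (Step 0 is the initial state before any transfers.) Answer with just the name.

Tracking the card holder through step 3:
After step 0 (start): Kevin
After step 1: Zoe
After step 2: Xander
After step 3: Sybil

At step 3, the holder is Sybil.

Answer: Sybil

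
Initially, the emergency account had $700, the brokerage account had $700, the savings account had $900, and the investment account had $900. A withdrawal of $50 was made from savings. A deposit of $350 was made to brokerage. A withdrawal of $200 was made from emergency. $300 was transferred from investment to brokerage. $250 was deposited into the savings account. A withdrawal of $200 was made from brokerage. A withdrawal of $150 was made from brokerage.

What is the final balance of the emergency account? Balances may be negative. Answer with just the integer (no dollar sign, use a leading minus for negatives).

Answer: 500

Derivation:
Tracking account balances step by step:
Start: emergency=700, brokerage=700, savings=900, investment=900
Event 1 (withdraw 50 from savings): savings: 900 - 50 = 850. Balances: emergency=700, brokerage=700, savings=850, investment=900
Event 2 (deposit 350 to brokerage): brokerage: 700 + 350 = 1050. Balances: emergency=700, brokerage=1050, savings=850, investment=900
Event 3 (withdraw 200 from emergency): emergency: 700 - 200 = 500. Balances: emergency=500, brokerage=1050, savings=850, investment=900
Event 4 (transfer 300 investment -> brokerage): investment: 900 - 300 = 600, brokerage: 1050 + 300 = 1350. Balances: emergency=500, brokerage=1350, savings=850, investment=600
Event 5 (deposit 250 to savings): savings: 850 + 250 = 1100. Balances: emergency=500, brokerage=1350, savings=1100, investment=600
Event 6 (withdraw 200 from brokerage): brokerage: 1350 - 200 = 1150. Balances: emergency=500, brokerage=1150, savings=1100, investment=600
Event 7 (withdraw 150 from brokerage): brokerage: 1150 - 150 = 1000. Balances: emergency=500, brokerage=1000, savings=1100, investment=600

Final balance of emergency: 500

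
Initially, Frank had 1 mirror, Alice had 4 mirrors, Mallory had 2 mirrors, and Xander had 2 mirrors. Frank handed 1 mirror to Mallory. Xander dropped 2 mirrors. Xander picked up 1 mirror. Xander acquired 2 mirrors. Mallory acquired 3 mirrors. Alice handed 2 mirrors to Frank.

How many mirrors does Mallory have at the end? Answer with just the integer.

Answer: 6

Derivation:
Tracking counts step by step:
Start: Frank=1, Alice=4, Mallory=2, Xander=2
Event 1 (Frank -> Mallory, 1): Frank: 1 -> 0, Mallory: 2 -> 3. State: Frank=0, Alice=4, Mallory=3, Xander=2
Event 2 (Xander -2): Xander: 2 -> 0. State: Frank=0, Alice=4, Mallory=3, Xander=0
Event 3 (Xander +1): Xander: 0 -> 1. State: Frank=0, Alice=4, Mallory=3, Xander=1
Event 4 (Xander +2): Xander: 1 -> 3. State: Frank=0, Alice=4, Mallory=3, Xander=3
Event 5 (Mallory +3): Mallory: 3 -> 6. State: Frank=0, Alice=4, Mallory=6, Xander=3
Event 6 (Alice -> Frank, 2): Alice: 4 -> 2, Frank: 0 -> 2. State: Frank=2, Alice=2, Mallory=6, Xander=3

Mallory's final count: 6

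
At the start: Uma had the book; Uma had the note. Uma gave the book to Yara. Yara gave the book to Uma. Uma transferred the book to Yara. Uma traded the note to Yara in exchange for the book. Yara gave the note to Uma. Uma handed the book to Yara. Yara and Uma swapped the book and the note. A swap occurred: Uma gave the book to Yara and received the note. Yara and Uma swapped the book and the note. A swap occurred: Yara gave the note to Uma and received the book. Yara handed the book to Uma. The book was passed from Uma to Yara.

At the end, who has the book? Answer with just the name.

Answer: Yara

Derivation:
Tracking all object holders:
Start: book:Uma, note:Uma
Event 1 (give book: Uma -> Yara). State: book:Yara, note:Uma
Event 2 (give book: Yara -> Uma). State: book:Uma, note:Uma
Event 3 (give book: Uma -> Yara). State: book:Yara, note:Uma
Event 4 (swap note<->book: now note:Yara, book:Uma). State: book:Uma, note:Yara
Event 5 (give note: Yara -> Uma). State: book:Uma, note:Uma
Event 6 (give book: Uma -> Yara). State: book:Yara, note:Uma
Event 7 (swap book<->note: now book:Uma, note:Yara). State: book:Uma, note:Yara
Event 8 (swap book<->note: now book:Yara, note:Uma). State: book:Yara, note:Uma
Event 9 (swap book<->note: now book:Uma, note:Yara). State: book:Uma, note:Yara
Event 10 (swap note<->book: now note:Uma, book:Yara). State: book:Yara, note:Uma
Event 11 (give book: Yara -> Uma). State: book:Uma, note:Uma
Event 12 (give book: Uma -> Yara). State: book:Yara, note:Uma

Final state: book:Yara, note:Uma
The book is held by Yara.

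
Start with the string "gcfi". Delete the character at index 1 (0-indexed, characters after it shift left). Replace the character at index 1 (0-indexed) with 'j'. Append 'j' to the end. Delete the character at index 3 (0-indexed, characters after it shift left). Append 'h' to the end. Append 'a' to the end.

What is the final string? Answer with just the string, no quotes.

Answer: gjiha

Derivation:
Applying each edit step by step:
Start: "gcfi"
Op 1 (delete idx 1 = 'c'): "gcfi" -> "gfi"
Op 2 (replace idx 1: 'f' -> 'j'): "gfi" -> "gji"
Op 3 (append 'j'): "gji" -> "gjij"
Op 4 (delete idx 3 = 'j'): "gjij" -> "gji"
Op 5 (append 'h'): "gji" -> "gjih"
Op 6 (append 'a'): "gjih" -> "gjiha"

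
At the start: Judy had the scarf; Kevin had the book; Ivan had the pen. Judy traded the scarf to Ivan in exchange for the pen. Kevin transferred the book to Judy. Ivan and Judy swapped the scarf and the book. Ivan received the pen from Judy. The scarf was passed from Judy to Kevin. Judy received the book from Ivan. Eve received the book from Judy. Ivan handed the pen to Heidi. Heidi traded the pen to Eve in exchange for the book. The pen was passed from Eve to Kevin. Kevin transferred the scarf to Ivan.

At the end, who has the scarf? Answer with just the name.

Answer: Ivan

Derivation:
Tracking all object holders:
Start: scarf:Judy, book:Kevin, pen:Ivan
Event 1 (swap scarf<->pen: now scarf:Ivan, pen:Judy). State: scarf:Ivan, book:Kevin, pen:Judy
Event 2 (give book: Kevin -> Judy). State: scarf:Ivan, book:Judy, pen:Judy
Event 3 (swap scarf<->book: now scarf:Judy, book:Ivan). State: scarf:Judy, book:Ivan, pen:Judy
Event 4 (give pen: Judy -> Ivan). State: scarf:Judy, book:Ivan, pen:Ivan
Event 5 (give scarf: Judy -> Kevin). State: scarf:Kevin, book:Ivan, pen:Ivan
Event 6 (give book: Ivan -> Judy). State: scarf:Kevin, book:Judy, pen:Ivan
Event 7 (give book: Judy -> Eve). State: scarf:Kevin, book:Eve, pen:Ivan
Event 8 (give pen: Ivan -> Heidi). State: scarf:Kevin, book:Eve, pen:Heidi
Event 9 (swap pen<->book: now pen:Eve, book:Heidi). State: scarf:Kevin, book:Heidi, pen:Eve
Event 10 (give pen: Eve -> Kevin). State: scarf:Kevin, book:Heidi, pen:Kevin
Event 11 (give scarf: Kevin -> Ivan). State: scarf:Ivan, book:Heidi, pen:Kevin

Final state: scarf:Ivan, book:Heidi, pen:Kevin
The scarf is held by Ivan.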